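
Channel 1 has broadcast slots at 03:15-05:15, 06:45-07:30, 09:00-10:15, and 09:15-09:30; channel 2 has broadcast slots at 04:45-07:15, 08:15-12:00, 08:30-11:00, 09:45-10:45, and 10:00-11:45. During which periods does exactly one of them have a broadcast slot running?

First set merges to 03:15–05:15, 06:45–07:30, 09:00–10:15.
Second set merges to 04:45–07:15, 08:15–12:00.
A but not B: 03:15–04:45, 07:15–07:30.
B but not A: 05:15–06:45, 08:15–09:00, 10:15–12:00.
Combining gives A △ B.

03:15–04:45, 05:15–06:45, 07:15–07:30, 08:15–09:00, 10:15–12:00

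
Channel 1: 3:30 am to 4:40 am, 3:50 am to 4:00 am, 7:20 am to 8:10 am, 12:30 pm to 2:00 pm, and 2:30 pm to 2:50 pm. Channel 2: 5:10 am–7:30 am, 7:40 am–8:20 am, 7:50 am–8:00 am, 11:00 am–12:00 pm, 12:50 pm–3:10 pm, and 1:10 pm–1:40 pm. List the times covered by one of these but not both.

A, merged: 3:30 am–4:40 am, 7:20 am–8:10 am, 12:30 pm–2:00 pm, 2:30 pm–2:50 pm.
B, merged: 5:10 am–7:30 am, 7:40 am–8:20 am, 11:00 am–12:00 pm, 12:50 pm–3:10 pm.
A but not B: 3:30 am–4:40 am, 7:30 am–7:40 am, 12:30 pm–12:50 pm.
B but not A: 5:10 am–7:20 am, 8:10 am–8:20 am, 11:00 am–12:00 pm, 2:00 pm–2:30 pm, 2:50 pm–3:10 pm.
Combining gives A △ B.

3:30 am–4:40 am, 5:10 am–7:20 am, 7:30 am–7:40 am, 8:10 am–8:20 am, 11:00 am–12:00 pm, 12:30 pm–12:50 pm, 2:00 pm–2:30 pm, 2:50 pm–3:10 pm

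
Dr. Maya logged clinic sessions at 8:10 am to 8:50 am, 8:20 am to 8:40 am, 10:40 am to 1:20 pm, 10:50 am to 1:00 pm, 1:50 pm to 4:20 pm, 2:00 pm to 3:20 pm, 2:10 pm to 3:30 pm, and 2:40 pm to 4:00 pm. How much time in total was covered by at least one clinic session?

Merged: 8:10 am–8:50 am, 10:40 am–1:20 pm, 1:50 pm–4:20 pm.
Lengths: 40 min + 2 h 40 min + 2 h 30 min = 5 h 50 min.

5 h 50 min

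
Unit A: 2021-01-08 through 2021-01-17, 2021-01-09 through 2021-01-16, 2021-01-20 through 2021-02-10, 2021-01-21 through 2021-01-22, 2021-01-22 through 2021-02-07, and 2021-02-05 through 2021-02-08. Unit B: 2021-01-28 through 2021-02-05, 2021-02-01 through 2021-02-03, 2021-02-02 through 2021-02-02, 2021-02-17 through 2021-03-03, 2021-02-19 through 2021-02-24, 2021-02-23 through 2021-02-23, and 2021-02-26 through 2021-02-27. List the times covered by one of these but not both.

First set merges to 2021-01-08 through 2021-01-17, 2021-01-20 through 2021-02-10.
Second set merges to 2021-01-28 through 2021-02-05, 2021-02-17 through 2021-03-03.
A but not B: 2021-01-08 through 2021-01-17, 2021-01-20 through 2021-01-27, 2021-02-06 through 2021-02-10.
B but not A: 2021-02-17 through 2021-03-03.
Combining gives A △ B.

2021-01-08 through 2021-01-17, 2021-01-20 through 2021-01-27, 2021-02-06 through 2021-02-10, 2021-02-17 through 2021-03-03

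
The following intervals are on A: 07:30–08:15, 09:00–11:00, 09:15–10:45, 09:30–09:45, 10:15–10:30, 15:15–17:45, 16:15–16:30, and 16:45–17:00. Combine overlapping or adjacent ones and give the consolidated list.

07:30–08:15, 09:00–11:00, 15:15–17:45

09:00–11:00 is disjoint → start new block.
09:15–10:45 overlaps/touches 09:00–11:00 → extend to 09:00–11:00.
09:30–09:45 overlaps/touches 09:00–11:00 → extend to 09:00–11:00.
10:15–10:30 overlaps/touches 09:00–11:00 → extend to 09:00–11:00.
15:15–17:45 is disjoint → start new block.
16:15–16:30 overlaps/touches 15:15–17:45 → extend to 15:15–17:45.
16:45–17:00 overlaps/touches 15:15–17:45 → extend to 15:15–17:45.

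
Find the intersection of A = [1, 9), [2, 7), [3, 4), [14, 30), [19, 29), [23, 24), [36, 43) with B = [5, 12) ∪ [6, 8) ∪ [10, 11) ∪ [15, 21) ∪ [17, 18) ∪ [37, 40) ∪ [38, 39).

[5, 9) ∪ [15, 21) ∪ [37, 40)

A, merged: [1, 9), [14, 30), [36, 43).
B, merged: [5, 12), [15, 21), [37, 40).
[1, 9) ∩ B → [5, 9).
[14, 30) ∩ B → [15, 21).
[36, 43) ∩ B → [37, 40).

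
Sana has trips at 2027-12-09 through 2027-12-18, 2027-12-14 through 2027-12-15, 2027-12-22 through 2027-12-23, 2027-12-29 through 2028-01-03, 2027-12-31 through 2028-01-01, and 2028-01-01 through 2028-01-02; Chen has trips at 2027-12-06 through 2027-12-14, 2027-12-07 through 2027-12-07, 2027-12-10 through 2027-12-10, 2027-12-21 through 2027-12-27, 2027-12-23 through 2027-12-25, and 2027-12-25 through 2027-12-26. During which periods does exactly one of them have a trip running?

2027-12-06 through 2027-12-08, 2027-12-15 through 2027-12-18, 2027-12-21 through 2027-12-21, 2027-12-24 through 2027-12-27, 2027-12-29 through 2028-01-03

Merge the first list: 2027-12-09 through 2027-12-18, 2027-12-22 through 2027-12-23, 2027-12-29 through 2028-01-03.
Merge the second list: 2027-12-06 through 2027-12-14, 2027-12-21 through 2027-12-27.
Only in the first: 2027-12-15 through 2027-12-18, 2027-12-29 through 2028-01-03.
Only in the second: 2027-12-06 through 2027-12-08, 2027-12-21 through 2027-12-21, 2027-12-24 through 2027-12-27.
Together these are the periods covered by exactly one.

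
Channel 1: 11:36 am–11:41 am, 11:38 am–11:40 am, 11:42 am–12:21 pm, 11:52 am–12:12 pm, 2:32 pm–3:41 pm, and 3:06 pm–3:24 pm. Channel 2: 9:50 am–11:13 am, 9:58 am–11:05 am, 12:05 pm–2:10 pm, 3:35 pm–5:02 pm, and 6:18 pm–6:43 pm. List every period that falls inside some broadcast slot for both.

12:05 pm–12:21 pm, 3:35 pm–3:41 pm

A, merged: 11:36 am–11:41 am, 11:42 am–12:21 pm, 2:32 pm–3:41 pm.
B, merged: 9:50 am–11:13 am, 12:05 pm–2:10 pm, 3:35 pm–5:02 pm, 6:18 pm–6:43 pm.
11:36 am–11:41 am meets no B interval.
11:42 am–12:21 pm ∩ B → 12:05 pm–12:21 pm.
2:32 pm–3:41 pm ∩ B → 3:35 pm–3:41 pm.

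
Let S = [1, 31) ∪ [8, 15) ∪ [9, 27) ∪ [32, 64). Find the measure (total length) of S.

Merged: [1, 31), [32, 64).
Lengths: 30 + 32 = 62.

62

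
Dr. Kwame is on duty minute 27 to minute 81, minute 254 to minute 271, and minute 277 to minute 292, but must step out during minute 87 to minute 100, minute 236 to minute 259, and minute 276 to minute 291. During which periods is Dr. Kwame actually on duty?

minute 27 to minute 81: nothing removed.
minute 254 to minute 271 \ B = minute 259 to minute 271.
minute 277 to minute 292 \ B = minute 291 to minute 292.

minute 27 to minute 81, minute 259 to minute 271, minute 291 to minute 292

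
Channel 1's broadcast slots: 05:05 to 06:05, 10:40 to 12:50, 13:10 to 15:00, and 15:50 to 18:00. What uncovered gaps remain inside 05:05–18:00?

Covered (merged): 05:05–06:05, 10:40–12:50, 13:10–15:00, 15:50–18:00.
Gaps within 05:05–18:00: 06:05–10:40, 12:50–13:10, 15:00–15:50.

06:05–10:40, 12:50–13:10, 15:00–15:50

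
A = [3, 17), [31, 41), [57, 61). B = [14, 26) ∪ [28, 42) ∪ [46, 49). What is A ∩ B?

[3, 17) meets the second set on [14, 17).
[31, 41) meets the second set on [31, 41).
[57, 61): no overlap with the second set.

[14, 17) ∪ [31, 41)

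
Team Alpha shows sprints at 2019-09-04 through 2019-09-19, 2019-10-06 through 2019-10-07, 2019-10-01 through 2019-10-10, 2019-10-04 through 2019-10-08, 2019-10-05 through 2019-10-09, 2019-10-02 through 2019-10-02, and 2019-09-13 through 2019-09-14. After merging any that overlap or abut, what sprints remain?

2019-09-04 through 2019-09-19, 2019-10-01 through 2019-10-10

Sort by start: 2019-09-04 through 2019-09-19, 2019-09-13 through 2019-09-14, 2019-10-01 through 2019-10-10, 2019-10-02 through 2019-10-02, 2019-10-04 through 2019-10-08, 2019-10-05 through 2019-10-09, 2019-10-06 through 2019-10-07.
2019-09-13 through 2019-09-14 overlaps/touches 2019-09-04 through 2019-09-19 → extend to 2019-09-04 through 2019-09-19.
2019-10-01 through 2019-10-10 is disjoint → start new block.
2019-10-02 through 2019-10-02 overlaps/touches 2019-10-01 through 2019-10-10 → extend to 2019-10-01 through 2019-10-10.
2019-10-04 through 2019-10-08 overlaps/touches 2019-10-01 through 2019-10-10 → extend to 2019-10-01 through 2019-10-10.
2019-10-05 through 2019-10-09 overlaps/touches 2019-10-01 through 2019-10-10 → extend to 2019-10-01 through 2019-10-10.
2019-10-06 through 2019-10-07 overlaps/touches 2019-10-01 through 2019-10-10 → extend to 2019-10-01 through 2019-10-10.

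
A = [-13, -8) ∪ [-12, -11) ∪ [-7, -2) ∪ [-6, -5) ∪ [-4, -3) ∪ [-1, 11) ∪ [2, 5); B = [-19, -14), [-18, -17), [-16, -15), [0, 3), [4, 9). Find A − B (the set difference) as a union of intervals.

[-13, -8) ∪ [-7, -2) ∪ [-1, 0) ∪ [3, 4) ∪ [9, 11)

A, merged: [-13, -8), [-7, -2), [-1, 11).
B, merged: [-19, -14), [0, 3), [4, 9).
[-13, -8): nothing removed.
[-7, -2): nothing removed.
[-1, 11) \ B = [-1, 0), [3, 4), [9, 11).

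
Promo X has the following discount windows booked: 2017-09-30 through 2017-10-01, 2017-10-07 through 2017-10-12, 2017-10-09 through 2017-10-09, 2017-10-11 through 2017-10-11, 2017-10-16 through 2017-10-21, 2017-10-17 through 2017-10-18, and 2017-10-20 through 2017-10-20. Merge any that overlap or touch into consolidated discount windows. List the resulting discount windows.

2017-10-07 through 2017-10-12 is disjoint → start new block.
2017-10-09 through 2017-10-09 overlaps/touches 2017-10-07 through 2017-10-12 → extend to 2017-10-07 through 2017-10-12.
2017-10-11 through 2017-10-11 overlaps/touches 2017-10-07 through 2017-10-12 → extend to 2017-10-07 through 2017-10-12.
2017-10-16 through 2017-10-21 is disjoint → start new block.
2017-10-17 through 2017-10-18 overlaps/touches 2017-10-16 through 2017-10-21 → extend to 2017-10-16 through 2017-10-21.
2017-10-20 through 2017-10-20 overlaps/touches 2017-10-16 through 2017-10-21 → extend to 2017-10-16 through 2017-10-21.

2017-09-30 through 2017-10-01, 2017-10-07 through 2017-10-12, 2017-10-16 through 2017-10-21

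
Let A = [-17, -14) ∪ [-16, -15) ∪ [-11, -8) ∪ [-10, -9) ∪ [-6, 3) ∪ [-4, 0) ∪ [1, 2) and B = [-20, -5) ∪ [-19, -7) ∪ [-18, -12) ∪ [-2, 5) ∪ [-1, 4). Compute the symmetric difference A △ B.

[-20, -17) ∪ [-14, -11) ∪ [-8, -6) ∪ [-5, -2) ∪ [3, 5)

First set merges to [-17, -14), [-11, -8), [-6, 3).
Second set merges to [-20, -5), [-2, 5).
Only in the first: [-5, -2).
Only in the second: [-20, -17), [-14, -11), [-8, -6), [3, 5).
Together these are the periods covered by exactly one.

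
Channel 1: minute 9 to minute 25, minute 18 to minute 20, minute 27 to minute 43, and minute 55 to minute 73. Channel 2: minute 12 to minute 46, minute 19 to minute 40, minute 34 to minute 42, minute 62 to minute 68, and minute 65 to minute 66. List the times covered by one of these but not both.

minute 9 to minute 12, minute 25 to minute 27, minute 43 to minute 46, minute 55 to minute 62, minute 68 to minute 73

A, merged: minute 9 to minute 25, minute 27 to minute 43, minute 55 to minute 73.
B, merged: minute 12 to minute 46, minute 62 to minute 68.
Only in the first: minute 9 to minute 12, minute 55 to minute 62, minute 68 to minute 73.
Only in the second: minute 25 to minute 27, minute 43 to minute 46.
Together these are the periods covered by exactly one.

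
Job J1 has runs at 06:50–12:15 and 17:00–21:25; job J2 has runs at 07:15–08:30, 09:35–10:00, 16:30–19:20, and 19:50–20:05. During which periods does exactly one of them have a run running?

Only in the first: 06:50-07:15, 08:30-09:35, 10:00-12:15, 19:20-19:50, 20:05-21:25.
Only in the second: 16:30-17:00.
Together these are the periods covered by exactly one.

06:50-07:15, 08:30-09:35, 10:00-12:15, 16:30-17:00, 19:20-19:50, 20:05-21:25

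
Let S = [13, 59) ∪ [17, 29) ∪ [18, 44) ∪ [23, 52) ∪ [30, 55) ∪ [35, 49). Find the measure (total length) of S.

46

Merged: [13, 59).
Length: 46.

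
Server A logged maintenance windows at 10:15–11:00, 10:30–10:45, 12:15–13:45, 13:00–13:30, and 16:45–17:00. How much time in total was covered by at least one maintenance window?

Merged: 10:15–11:00, 12:15–13:45, 16:45–17:00.
Lengths: 45 min + 1 h 30 min + 15 min = 2 h 30 min.

2 h 30 min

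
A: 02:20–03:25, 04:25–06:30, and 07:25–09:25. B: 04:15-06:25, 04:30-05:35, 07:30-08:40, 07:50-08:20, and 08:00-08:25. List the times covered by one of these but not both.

02:20-03:25, 04:15-04:25, 06:25-06:30, 07:25-07:30, 08:40-09:25

B, merged: 04:15-06:25, 07:30-08:40.
A \ B = 02:20-03:25, 06:25-06:30, 07:25-07:30, 08:40-09:25.
B \ A = 04:15-04:25.
Union of the two gives the symmetric difference.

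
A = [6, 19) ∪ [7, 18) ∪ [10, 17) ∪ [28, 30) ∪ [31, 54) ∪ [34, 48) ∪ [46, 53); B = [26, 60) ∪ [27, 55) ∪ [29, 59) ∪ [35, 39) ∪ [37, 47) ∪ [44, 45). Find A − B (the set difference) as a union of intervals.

[6, 19)

A, merged: [6, 19), [28, 30), [31, 54).
B, merged: [26, 60).
[6, 19) is untouched.
[28, 30) lies entirely inside B → drops out.
[31, 54) lies entirely inside B → drops out.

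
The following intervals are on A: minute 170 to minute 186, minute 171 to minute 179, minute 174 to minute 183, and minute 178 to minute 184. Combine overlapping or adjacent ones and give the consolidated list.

minute 171 to minute 179 overlaps/touches minute 170 to minute 186 → extend to minute 170 to minute 186.
minute 174 to minute 183 overlaps/touches minute 170 to minute 186 → extend to minute 170 to minute 186.
minute 178 to minute 184 overlaps/touches minute 170 to minute 186 → extend to minute 170 to minute 186.

minute 170 to minute 186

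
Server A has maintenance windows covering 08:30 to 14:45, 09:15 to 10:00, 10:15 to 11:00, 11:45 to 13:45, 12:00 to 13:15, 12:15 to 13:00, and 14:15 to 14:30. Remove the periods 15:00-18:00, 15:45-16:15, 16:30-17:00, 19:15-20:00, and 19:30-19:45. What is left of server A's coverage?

Merge the first list: 08:30–14:45.
Merge the second list: 15:00–18:00, 19:15–20:00.
08:30–14:45: nothing removed.

08:30–14:45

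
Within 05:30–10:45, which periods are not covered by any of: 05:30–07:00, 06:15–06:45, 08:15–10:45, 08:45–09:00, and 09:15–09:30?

Covered (merged): 05:30–07:00, 08:15–10:45.
Uncovered inside 05:30–10:45: 07:00–08:15.

07:00–08:15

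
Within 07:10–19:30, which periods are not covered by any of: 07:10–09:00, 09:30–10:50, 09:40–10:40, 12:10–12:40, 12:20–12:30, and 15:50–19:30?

09:00-09:30, 10:50-12:10, 12:40-15:50

The merged coverage is 07:10-09:00, 09:30-10:50, 12:10-12:40, 15:50-19:30.
Gaps within 07:10-19:30: 09:00-09:30, 10:50-12:10, 12:40-15:50.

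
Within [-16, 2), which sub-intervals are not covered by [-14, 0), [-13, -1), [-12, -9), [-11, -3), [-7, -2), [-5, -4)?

[-16, -14) ∪ [0, 2)

Covered (merged): [-14, 0).
Uncovered inside [-16, 2): [-16, -14), [0, 2).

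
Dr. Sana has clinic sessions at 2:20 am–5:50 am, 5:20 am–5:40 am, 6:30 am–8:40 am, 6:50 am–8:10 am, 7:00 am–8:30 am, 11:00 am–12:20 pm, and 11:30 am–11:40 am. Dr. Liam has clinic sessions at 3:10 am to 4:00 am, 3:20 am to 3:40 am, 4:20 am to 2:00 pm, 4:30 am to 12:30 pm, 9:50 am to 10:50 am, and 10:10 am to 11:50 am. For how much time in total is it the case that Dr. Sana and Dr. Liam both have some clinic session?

5 h 50 min

First set merges to 2:20 am–5:50 am, 6:30 am–8:40 am, 11:00 am–12:20 pm.
Second set merges to 3:10 am–4:00 am, 4:20 am–2:00 pm.
A ∩ B = 3:10 am–4:00 am, 4:20 am–5:50 am, 6:30 am–8:40 am, 11:00 am–12:20 pm.
Total: 50 min + 1 h 30 min + 2 h 10 min + 1 h 20 min = 5 h 50 min.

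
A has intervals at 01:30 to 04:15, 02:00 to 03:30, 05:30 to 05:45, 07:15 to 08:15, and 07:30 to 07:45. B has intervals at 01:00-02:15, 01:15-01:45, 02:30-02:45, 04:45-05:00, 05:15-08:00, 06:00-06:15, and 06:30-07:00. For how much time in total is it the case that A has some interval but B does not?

2 h

A, merged: 01:30-04:15, 05:30-05:45, 07:15-08:15.
B, merged: 01:00-02:15, 02:30-02:45, 04:45-05:00, 05:15-08:00.
A \ B = 02:15-02:30, 02:45-04:15, 08:00-08:15.
Total: 15 min + 1 h 30 min + 15 min = 2 h.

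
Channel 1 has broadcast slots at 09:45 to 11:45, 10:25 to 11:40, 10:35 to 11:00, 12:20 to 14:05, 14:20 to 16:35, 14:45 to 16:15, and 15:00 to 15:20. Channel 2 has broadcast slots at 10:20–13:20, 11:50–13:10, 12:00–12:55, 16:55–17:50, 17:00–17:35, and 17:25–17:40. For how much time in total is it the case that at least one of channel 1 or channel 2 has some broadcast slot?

7 h 30 min

First set merges to 09:45–11:45, 12:20–14:05, 14:20–16:35.
Second set merges to 10:20–13:20, 16:55–17:50.
A ∪ B = 09:45–14:05, 14:20–16:35, 16:55–17:50.
Total: 4 h 20 min + 2 h 15 min + 55 min = 7 h 30 min.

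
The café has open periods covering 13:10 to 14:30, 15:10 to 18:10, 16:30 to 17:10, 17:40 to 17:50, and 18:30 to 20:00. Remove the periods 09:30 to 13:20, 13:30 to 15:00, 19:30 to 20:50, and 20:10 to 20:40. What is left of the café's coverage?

13:20–13:30, 15:10–18:10, 18:30–19:30

Merge the first list: 13:10–14:30, 15:10–18:10, 18:30–20:00.
Merge the second list: 09:30–13:20, 13:30–15:00, 19:30–20:50.
13:10–14:30 \ B = 13:20–13:30.
15:10–18:10: nothing removed.
18:30–20:00 \ B = 18:30–19:30.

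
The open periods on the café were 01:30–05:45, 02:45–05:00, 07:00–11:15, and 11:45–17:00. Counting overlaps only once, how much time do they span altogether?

Merged: 01:30-05:45, 07:00-11:15, 11:45-17:00.
Lengths: 4 h 15 min + 4 h 15 min + 5 h 15 min = 13 h 45 min.

13 h 45 min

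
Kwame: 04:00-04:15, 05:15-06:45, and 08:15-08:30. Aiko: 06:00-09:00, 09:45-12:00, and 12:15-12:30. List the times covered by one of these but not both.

04:00-04:15, 05:15-06:00, 06:45-08:15, 08:30-09:00, 09:45-12:00, 12:15-12:30

A \ B = 04:00-04:15, 05:15-06:00.
B \ A = 06:45-08:15, 08:30-09:00, 09:45-12:00, 12:15-12:30.
Union of the two gives the symmetric difference.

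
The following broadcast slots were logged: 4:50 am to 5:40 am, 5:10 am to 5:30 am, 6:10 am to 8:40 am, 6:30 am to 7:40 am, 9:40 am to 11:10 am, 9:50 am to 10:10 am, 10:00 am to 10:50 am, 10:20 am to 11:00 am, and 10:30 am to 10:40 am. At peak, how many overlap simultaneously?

4

Walk the sorted start/end points keeping a running depth.
The depth first hits 4 at 10:30 am.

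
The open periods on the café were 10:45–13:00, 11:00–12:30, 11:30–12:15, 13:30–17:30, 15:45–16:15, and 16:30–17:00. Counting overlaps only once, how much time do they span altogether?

6 h 15 min

Merged: 10:45–13:00, 13:30–17:30.
Lengths: 2 h 15 min + 4 h = 6 h 15 min.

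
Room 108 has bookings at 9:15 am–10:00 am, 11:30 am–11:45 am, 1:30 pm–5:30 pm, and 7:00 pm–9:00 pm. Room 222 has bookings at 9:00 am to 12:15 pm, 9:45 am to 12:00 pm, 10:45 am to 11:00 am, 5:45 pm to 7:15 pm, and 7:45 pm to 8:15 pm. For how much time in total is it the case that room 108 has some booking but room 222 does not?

B, merged: 9:00 am–12:15 pm, 5:45 pm–7:15 pm, 7:45 pm–8:15 pm.
A \ B = 1:30 pm–5:30 pm, 7:15 pm–7:45 pm, 8:15 pm–9:00 pm.
Total: 4 h + 30 min + 45 min = 5 h 15 min.

5 h 15 min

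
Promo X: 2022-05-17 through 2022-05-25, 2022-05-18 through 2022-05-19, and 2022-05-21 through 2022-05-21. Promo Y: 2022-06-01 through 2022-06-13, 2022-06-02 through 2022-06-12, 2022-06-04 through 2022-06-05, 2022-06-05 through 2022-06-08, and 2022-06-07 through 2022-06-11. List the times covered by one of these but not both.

A, merged: 2022-05-17 through 2022-05-25.
B, merged: 2022-06-01 through 2022-06-13.
Only in the first: 2022-05-17 through 2022-05-25.
Only in the second: 2022-06-01 through 2022-06-13.
Together these are the periods covered by exactly one.

2022-05-17 through 2022-05-25, 2022-06-01 through 2022-06-13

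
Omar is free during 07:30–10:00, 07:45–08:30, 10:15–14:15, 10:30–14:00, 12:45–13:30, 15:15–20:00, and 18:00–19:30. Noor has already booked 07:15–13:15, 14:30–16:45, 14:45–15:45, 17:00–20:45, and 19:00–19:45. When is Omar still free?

First set merges to 07:30-10:00, 10:15-14:15, 15:15-20:00.
Second set merges to 07:15-13:15, 14:30-16:45, 17:00-20:45.
07:30-10:00: entirely removed.
10:15-14:15 \ B = 13:15-14:15.
15:15-20:00 \ B = 16:45-17:00.

13:15-14:15, 16:45-17:00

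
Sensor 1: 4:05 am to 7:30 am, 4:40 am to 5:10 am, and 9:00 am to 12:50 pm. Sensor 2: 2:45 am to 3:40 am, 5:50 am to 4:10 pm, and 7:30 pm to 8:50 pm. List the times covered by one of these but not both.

Merge the first list: 4:05 am–7:30 am, 9:00 am–12:50 pm.
A but not B: 4:05 am–5:50 am.
B but not A: 2:45 am–3:40 am, 7:30 am–9:00 am, 12:50 pm–4:10 pm, 7:30 pm–8:50 pm.
Combining gives A △ B.

2:45 am–3:40 am, 4:05 am–5:50 am, 7:30 am–9:00 am, 12:50 pm–4:10 pm, 7:30 pm–8:50 pm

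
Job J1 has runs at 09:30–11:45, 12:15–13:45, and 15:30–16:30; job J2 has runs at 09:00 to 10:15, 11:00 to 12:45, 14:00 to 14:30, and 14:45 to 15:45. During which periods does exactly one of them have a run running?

A but not B: 10:15–11:00, 12:45–13:45, 15:45–16:30.
B but not A: 09:00–09:30, 11:45–12:15, 14:00–14:30, 14:45–15:30.
Combining gives A △ B.

09:00–09:30, 10:15–11:00, 11:45–12:15, 12:45–13:45, 14:00–14:30, 14:45–15:30, 15:45–16:30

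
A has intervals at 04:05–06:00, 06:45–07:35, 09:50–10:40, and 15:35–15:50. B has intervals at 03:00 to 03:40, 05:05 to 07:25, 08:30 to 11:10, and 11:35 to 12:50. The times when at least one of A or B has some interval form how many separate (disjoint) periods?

5

A ∪ B = 03:00-03:40, 04:05-07:35, 08:30-11:10, 11:35-12:50, 15:35-15:50.
That is 5 disjoint pieces.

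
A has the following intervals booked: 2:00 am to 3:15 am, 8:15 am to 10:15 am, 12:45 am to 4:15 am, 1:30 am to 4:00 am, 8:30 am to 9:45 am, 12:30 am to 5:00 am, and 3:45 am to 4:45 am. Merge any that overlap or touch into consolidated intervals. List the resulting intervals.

Sort by start: 12:30 am-5:00 am, 12:45 am-4:15 am, 1:30 am-4:00 am, 2:00 am-3:15 am, 3:45 am-4:45 am, 8:15 am-10:15 am, 8:30 am-9:45 am.
12:45 am-4:15 am overlaps/touches 12:30 am-5:00 am → extend to 12:30 am-5:00 am.
1:30 am-4:00 am overlaps/touches 12:30 am-5:00 am → extend to 12:30 am-5:00 am.
2:00 am-3:15 am overlaps/touches 12:30 am-5:00 am → extend to 12:30 am-5:00 am.
3:45 am-4:45 am overlaps/touches 12:30 am-5:00 am → extend to 12:30 am-5:00 am.
8:15 am-10:15 am is disjoint → start new block.
8:30 am-9:45 am overlaps/touches 8:15 am-10:15 am → extend to 8:15 am-10:15 am.

12:30 am-5:00 am, 8:15 am-10:15 am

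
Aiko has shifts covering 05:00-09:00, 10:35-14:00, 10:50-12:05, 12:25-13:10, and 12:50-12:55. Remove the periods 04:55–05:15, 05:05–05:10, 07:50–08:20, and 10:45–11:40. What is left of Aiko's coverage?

05:15-07:50, 08:20-09:00, 10:35-10:45, 11:40-14:00

Merge the first list: 05:00-09:00, 10:35-14:00.
Merge the second list: 04:55-05:15, 07:50-08:20, 10:45-11:40.
05:00-09:00 with B removed leaves 05:15-07:50, 08:20-09:00.
10:35-14:00 with B removed leaves 10:35-10:45, 11:40-14:00.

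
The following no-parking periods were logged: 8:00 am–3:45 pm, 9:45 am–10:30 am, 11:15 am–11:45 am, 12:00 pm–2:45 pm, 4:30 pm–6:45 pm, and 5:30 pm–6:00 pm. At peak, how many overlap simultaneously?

Walk the sorted start/end points keeping a running depth.
The depth first hits 2 at 9:45 am.

2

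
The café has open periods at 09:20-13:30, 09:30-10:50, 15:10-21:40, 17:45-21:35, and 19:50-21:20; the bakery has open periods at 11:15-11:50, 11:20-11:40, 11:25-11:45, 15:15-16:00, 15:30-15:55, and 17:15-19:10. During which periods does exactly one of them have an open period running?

09:20-11:15, 11:50-13:30, 15:10-15:15, 16:00-17:15, 19:10-21:40

A, merged: 09:20-13:30, 15:10-21:40.
B, merged: 11:15-11:50, 15:15-16:00, 17:15-19:10.
A \ B = 09:20-11:15, 11:50-13:30, 15:10-15:15, 16:00-17:15, 19:10-21:40.
B \ A = none.
Union of the two gives the symmetric difference.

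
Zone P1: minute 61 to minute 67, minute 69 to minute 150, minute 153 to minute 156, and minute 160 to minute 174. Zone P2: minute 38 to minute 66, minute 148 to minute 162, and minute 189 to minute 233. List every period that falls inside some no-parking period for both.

minute 61 to minute 67 meets the second set on minute 61 to minute 66.
minute 69 to minute 150 meets the second set on minute 148 to minute 150.
minute 153 to minute 156 meets the second set on minute 153 to minute 156.
minute 160 to minute 174 meets the second set on minute 160 to minute 162.

minute 61 to minute 66, minute 148 to minute 150, minute 153 to minute 156, minute 160 to minute 162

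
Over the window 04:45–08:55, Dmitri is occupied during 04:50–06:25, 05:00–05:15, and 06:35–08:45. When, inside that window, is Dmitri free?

Covered (merged): 04:50–06:25, 06:35–08:45.
Complement within 04:45–08:55: 04:45–04:50, 06:25–06:35, 08:45–08:55.

04:45–04:50, 06:25–06:35, 08:45–08:55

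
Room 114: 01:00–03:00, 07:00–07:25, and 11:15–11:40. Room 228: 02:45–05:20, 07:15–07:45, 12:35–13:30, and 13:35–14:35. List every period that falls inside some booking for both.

01:00-03:00 ∩ B → 02:45-03:00.
07:00-07:25 ∩ B → 07:15-07:25.
11:15-11:40 meets no B interval.

02:45-03:00, 07:15-07:25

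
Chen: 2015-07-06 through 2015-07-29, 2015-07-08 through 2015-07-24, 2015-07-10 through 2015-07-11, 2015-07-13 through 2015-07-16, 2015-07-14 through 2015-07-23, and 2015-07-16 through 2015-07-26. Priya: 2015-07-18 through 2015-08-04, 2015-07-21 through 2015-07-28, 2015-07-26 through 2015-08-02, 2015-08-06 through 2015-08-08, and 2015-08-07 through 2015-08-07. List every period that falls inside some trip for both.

2015-07-18 through 2015-07-29

A, merged: 2015-07-06 through 2015-07-29.
B, merged: 2015-07-18 through 2015-08-04, 2015-08-06 through 2015-08-08.
2015-07-06 through 2015-07-29 overlaps B on 2015-07-18 through 2015-07-29.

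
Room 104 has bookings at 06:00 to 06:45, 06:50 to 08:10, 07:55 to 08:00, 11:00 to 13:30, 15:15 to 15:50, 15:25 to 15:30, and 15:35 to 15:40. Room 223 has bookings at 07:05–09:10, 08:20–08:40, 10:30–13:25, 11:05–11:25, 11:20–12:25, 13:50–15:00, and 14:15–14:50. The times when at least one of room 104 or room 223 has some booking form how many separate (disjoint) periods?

5

First set merges to 06:00-06:45, 06:50-08:10, 11:00-13:30, 15:15-15:50.
Second set merges to 07:05-09:10, 10:30-13:25, 13:50-15:00.
A ∪ B = 06:00-06:45, 06:50-09:10, 10:30-13:30, 13:50-15:00, 15:15-15:50.
That is 5 disjoint pieces.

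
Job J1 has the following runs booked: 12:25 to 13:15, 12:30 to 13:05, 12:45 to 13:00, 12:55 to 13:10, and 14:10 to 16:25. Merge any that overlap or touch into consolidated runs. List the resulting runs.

12:25–13:15, 14:10–16:25

12:30–13:05 overlaps/touches 12:25–13:15 → extend to 12:25–13:15.
12:45–13:00 overlaps/touches 12:25–13:15 → extend to 12:25–13:15.
12:55–13:10 overlaps/touches 12:25–13:15 → extend to 12:25–13:15.
14:10–16:25 is disjoint → start new block.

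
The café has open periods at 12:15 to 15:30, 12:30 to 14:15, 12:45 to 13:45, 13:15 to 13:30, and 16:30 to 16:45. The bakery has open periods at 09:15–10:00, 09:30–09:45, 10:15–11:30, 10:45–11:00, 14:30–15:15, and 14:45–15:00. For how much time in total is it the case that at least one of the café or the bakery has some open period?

5 h 30 min

Merge the first list: 12:15–15:30, 16:30–16:45.
Merge the second list: 09:15–10:00, 10:15–11:30, 14:30–15:15.
A ∪ B = 09:15–10:00, 10:15–11:30, 12:15–15:30, 16:30–16:45.
Total: 45 min + 1 h 15 min + 3 h 15 min + 15 min = 5 h 30 min.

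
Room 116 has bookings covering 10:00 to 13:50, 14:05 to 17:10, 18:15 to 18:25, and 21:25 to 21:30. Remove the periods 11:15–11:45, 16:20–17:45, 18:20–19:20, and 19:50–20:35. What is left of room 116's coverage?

10:00-11:15, 11:45-13:50, 14:05-16:20, 18:15-18:20, 21:25-21:30

10:00-13:50 minus B → 10:00-11:15, 11:45-13:50.
14:05-17:10 minus B → 14:05-16:20.
18:15-18:25 minus B → 18:15-18:20.
21:25-21:30: no B overlap → unchanged.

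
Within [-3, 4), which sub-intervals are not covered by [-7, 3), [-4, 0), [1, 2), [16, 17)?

The merged coverage is [-7, 3), [16, 17).
Gaps within [-3, 4): [3, 4).

[3, 4)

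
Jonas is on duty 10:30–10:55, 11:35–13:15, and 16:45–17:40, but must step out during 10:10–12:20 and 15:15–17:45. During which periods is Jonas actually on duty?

10:30–10:55: fully covered by B → removed.
11:35–13:15 minus B → 12:20–13:15.
16:45–17:40: fully covered by B → removed.

12:20–13:15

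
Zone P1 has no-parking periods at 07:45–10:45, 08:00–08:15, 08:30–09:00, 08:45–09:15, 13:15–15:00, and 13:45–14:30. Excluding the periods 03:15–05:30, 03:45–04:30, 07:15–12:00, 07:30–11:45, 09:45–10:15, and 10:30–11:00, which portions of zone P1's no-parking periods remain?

Merge the first list: 07:45-10:45, 13:15-15:00.
Merge the second list: 03:15-05:30, 07:15-12:00.
07:45-10:45: fully covered by B → removed.
13:15-15:00: no B overlap → unchanged.

13:15-15:00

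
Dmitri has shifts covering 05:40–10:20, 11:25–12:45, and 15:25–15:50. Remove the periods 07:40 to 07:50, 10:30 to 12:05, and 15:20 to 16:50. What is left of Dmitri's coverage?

05:40–10:20 \ B = 05:40–07:40, 07:50–10:20.
11:25–12:45 \ B = 12:05–12:45.
15:25–15:50: entirely removed.

05:40–07:40, 07:50–10:20, 12:05–12:45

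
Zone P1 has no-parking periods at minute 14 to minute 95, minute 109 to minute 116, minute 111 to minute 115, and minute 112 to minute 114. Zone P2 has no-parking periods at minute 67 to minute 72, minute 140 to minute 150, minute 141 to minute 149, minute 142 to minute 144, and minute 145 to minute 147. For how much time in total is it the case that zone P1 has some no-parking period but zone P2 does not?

Merge the first list: minute 14 to minute 95, minute 109 to minute 116.
Merge the second list: minute 67 to minute 72, minute 140 to minute 150.
A \ B = minute 14 to minute 67, minute 72 to minute 95, minute 109 to minute 116.
Total: 53 minutes + 23 minutes + 7 minutes = 83 minutes.

83 minutes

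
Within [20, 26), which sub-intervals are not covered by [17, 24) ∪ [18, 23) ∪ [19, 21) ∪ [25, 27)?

The merged coverage is [17, 24), [25, 27).
Complement within [20, 26): [24, 25).

[24, 25)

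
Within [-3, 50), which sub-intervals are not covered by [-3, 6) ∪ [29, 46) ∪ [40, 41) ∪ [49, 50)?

Covered (merged): [-3, 6), [29, 46), [49, 50).
Gaps within [-3, 50): [6, 29), [46, 49).

[6, 29) ∪ [46, 49)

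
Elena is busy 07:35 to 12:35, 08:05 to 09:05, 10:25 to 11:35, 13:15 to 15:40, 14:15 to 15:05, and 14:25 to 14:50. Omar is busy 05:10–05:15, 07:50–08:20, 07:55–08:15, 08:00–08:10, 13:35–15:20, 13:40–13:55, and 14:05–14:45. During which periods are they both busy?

07:50–08:20, 13:35–15:20

A, merged: 07:35–12:35, 13:15–15:40.
B, merged: 05:10–05:15, 07:50–08:20, 13:35–15:20.
07:35–12:35 meets the second set on 07:50–08:20.
13:15–15:40 meets the second set on 13:35–15:20.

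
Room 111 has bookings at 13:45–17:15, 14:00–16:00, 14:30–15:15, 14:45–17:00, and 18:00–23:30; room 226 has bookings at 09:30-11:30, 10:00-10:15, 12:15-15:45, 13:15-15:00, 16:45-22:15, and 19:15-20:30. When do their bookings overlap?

Merge the first list: 13:45–17:15, 18:00–23:30.
Merge the second list: 09:30–11:30, 12:15–15:45, 16:45–22:15.
13:45–17:15 ∩ B → 13:45–15:45, 16:45–17:15.
18:00–23:30 ∩ B → 18:00–22:15.

13:45–15:45, 16:45–17:15, 18:00–22:15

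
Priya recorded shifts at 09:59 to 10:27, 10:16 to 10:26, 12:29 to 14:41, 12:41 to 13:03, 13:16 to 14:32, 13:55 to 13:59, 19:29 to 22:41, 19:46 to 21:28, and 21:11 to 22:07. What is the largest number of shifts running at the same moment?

Walk the sorted start/end points keeping a running depth.
The depth first hits 3 at 13:55.

3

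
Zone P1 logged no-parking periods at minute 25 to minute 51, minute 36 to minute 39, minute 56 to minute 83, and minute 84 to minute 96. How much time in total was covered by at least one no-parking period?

65 minutes

Merged: minute 25 to minute 51, minute 56 to minute 83, minute 84 to minute 96.
Lengths: 26 minutes + 27 minutes + 12 minutes = 65 minutes.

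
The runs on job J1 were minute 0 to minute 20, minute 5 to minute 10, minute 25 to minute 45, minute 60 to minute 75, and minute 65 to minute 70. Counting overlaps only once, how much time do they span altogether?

55 minutes

Merged: minute 0 to minute 20, minute 25 to minute 45, minute 60 to minute 75.
Lengths: 20 minutes + 20 minutes + 15 minutes = 55 minutes.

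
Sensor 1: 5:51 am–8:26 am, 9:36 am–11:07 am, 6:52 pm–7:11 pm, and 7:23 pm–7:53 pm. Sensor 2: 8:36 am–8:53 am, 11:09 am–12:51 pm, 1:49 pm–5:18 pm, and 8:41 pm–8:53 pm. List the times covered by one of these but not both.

Only in the first: 5:51 am–8:26 am, 9:36 am–11:07 am, 6:52 pm–7:11 pm, 7:23 pm–7:53 pm.
Only in the second: 8:36 am–8:53 am, 11:09 am–12:51 pm, 1:49 pm–5:18 pm, 8:41 pm–8:53 pm.
Together these are the periods covered by exactly one.

5:51 am–8:26 am, 8:36 am–8:53 am, 9:36 am–11:07 am, 11:09 am–12:51 pm, 1:49 pm–5:18 pm, 6:52 pm–7:11 pm, 7:23 pm–7:53 pm, 8:41 pm–8:53 pm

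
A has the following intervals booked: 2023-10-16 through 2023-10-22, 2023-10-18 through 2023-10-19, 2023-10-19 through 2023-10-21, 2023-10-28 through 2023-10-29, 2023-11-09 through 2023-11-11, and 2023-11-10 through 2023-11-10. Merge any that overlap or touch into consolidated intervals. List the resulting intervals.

2023-10-16 through 2023-10-22, 2023-10-28 through 2023-10-29, 2023-11-09 through 2023-11-11

2023-10-18 through 2023-10-19 overlaps/touches 2023-10-16 through 2023-10-22 → extend to 2023-10-16 through 2023-10-22.
2023-10-19 through 2023-10-21 overlaps/touches 2023-10-16 through 2023-10-22 → extend to 2023-10-16 through 2023-10-22.
2023-10-28 through 2023-10-29 is disjoint → start new block.
2023-11-09 through 2023-11-11 is disjoint → start new block.
2023-11-10 through 2023-11-10 overlaps/touches 2023-11-09 through 2023-11-11 → extend to 2023-11-09 through 2023-11-11.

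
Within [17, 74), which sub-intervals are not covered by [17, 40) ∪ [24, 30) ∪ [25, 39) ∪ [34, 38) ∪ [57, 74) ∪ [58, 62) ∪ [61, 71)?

[40, 57)

The merged coverage is [17, 40), [57, 74).
Gaps within [17, 74): [40, 57).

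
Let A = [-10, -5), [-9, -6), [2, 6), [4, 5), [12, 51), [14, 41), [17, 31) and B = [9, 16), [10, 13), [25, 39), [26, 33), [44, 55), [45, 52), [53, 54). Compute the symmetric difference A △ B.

Merge the first list: [-10, -5), [2, 6), [12, 51).
Merge the second list: [9, 16), [25, 39), [44, 55).
Only in the first: [-10, -5), [2, 6), [16, 25), [39, 44).
Only in the second: [9, 12), [51, 55).
Together these are the periods covered by exactly one.

[-10, -5) ∪ [2, 6) ∪ [9, 12) ∪ [16, 25) ∪ [39, 44) ∪ [51, 55)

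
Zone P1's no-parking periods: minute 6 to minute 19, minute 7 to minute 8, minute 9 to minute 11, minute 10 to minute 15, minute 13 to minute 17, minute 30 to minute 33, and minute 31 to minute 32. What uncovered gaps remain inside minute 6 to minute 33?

minute 19 to minute 30

The merged coverage is minute 6 to minute 19, minute 30 to minute 33.
Uncovered inside minute 6 to minute 33: minute 19 to minute 30.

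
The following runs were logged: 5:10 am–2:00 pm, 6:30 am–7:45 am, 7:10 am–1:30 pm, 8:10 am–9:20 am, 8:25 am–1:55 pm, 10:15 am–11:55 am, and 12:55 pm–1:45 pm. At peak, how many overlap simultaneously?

4

Sweep endpoints in order; track running count of active intervals.
Peak of 4 reached at 8:25 am.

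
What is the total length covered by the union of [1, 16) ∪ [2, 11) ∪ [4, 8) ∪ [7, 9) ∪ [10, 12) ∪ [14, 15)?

Merged: [1, 16).
Length: 15.

15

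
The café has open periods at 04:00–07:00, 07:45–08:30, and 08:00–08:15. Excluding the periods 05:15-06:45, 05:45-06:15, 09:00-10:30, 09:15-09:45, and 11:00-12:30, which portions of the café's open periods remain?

Merge the first list: 04:00–07:00, 07:45–08:30.
Merge the second list: 05:15–06:45, 09:00–10:30, 11:00–12:30.
04:00–07:00 \ B = 04:00–05:15, 06:45–07:00.
07:45–08:30: nothing removed.

04:00–05:15, 06:45–07:00, 07:45–08:30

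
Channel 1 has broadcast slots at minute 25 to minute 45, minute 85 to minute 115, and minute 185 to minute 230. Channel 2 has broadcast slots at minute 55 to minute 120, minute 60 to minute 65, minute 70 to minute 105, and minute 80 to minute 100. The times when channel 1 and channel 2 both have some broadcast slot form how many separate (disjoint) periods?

1

Merge the second list: minute 55 to minute 120.
A ∩ B = minute 85 to minute 115.
That is 1 disjoint piece.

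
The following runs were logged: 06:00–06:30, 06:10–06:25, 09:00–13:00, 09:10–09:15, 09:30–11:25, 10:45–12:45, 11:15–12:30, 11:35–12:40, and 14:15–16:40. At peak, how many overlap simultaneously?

At 11:15, 4 of the intervals are simultaneously active.
No point has more.

4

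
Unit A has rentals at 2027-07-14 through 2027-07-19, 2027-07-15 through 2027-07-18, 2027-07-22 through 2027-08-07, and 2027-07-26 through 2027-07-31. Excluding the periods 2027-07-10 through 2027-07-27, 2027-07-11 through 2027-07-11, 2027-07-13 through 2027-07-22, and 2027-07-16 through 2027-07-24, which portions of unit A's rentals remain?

Merge the first list: 2027-07-14 through 2027-07-19, 2027-07-22 through 2027-08-07.
Merge the second list: 2027-07-10 through 2027-07-27.
2027-07-14 through 2027-07-19 lies entirely inside B → drops out.
2027-07-22 through 2027-08-07 with B removed leaves 2027-07-28 through 2027-08-07.

2027-07-28 through 2027-08-07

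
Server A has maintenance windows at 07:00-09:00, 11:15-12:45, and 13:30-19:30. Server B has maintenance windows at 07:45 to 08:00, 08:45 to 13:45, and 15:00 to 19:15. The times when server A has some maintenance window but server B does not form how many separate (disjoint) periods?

A \ B = 07:00–07:45, 08:00–08:45, 13:45–15:00, 19:15–19:30.
That is 4 disjoint pieces.

4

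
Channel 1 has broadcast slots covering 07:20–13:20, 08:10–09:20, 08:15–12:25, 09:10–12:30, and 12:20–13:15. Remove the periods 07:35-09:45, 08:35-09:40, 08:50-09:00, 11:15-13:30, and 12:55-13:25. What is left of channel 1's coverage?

Merge the first list: 07:20–13:20.
Merge the second list: 07:35–09:45, 11:15–13:30.
07:20–13:20 with B removed leaves 07:20–07:35, 09:45–11:15.

07:20–07:35, 09:45–11:15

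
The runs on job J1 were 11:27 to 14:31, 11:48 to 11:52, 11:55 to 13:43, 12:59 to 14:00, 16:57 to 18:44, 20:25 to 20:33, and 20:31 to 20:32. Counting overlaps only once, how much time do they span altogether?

Merged: 11:27–14:31, 16:57–18:44, 20:25–20:33.
Lengths: 3 h 4 min + 1 h 47 min + 8 min = 4 h 59 min.

4 h 59 min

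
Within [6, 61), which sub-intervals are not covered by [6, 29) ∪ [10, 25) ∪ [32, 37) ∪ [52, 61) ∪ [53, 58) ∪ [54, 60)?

[29, 32) ∪ [37, 52)

After merging, the occupied span is [6, 29), [32, 37), [52, 61).
Complement within [6, 61): [29, 32), [37, 52).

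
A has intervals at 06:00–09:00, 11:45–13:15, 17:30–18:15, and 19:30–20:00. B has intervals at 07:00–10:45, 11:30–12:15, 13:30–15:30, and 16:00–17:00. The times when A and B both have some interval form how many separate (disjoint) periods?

2

A ∩ B = 07:00-09:00, 11:45-12:15.
That is 2 disjoint pieces.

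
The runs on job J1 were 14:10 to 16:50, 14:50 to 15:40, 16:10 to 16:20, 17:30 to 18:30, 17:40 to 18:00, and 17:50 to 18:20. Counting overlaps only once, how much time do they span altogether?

Merged: 14:10–16:50, 17:30–18:30.
Lengths: 2 h 40 min + 1 h = 3 h 40 min.

3 h 40 min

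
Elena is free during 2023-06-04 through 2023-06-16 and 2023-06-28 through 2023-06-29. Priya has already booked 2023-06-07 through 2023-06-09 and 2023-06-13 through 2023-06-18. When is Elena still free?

2023-06-04 through 2023-06-06, 2023-06-10 through 2023-06-12, 2023-06-28 through 2023-06-29

2023-06-04 through 2023-06-16 minus B → 2023-06-04 through 2023-06-06, 2023-06-10 through 2023-06-12.
2023-06-28 through 2023-06-29: no B overlap → unchanged.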